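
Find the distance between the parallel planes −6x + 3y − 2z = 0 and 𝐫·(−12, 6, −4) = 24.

12/7

Divide the second equation by 2 to match normals: −6x + 3y − 2z = 12.
With common normal n = (−6, 3, −2) (|n| = 7), the distance is |0 − 12|/|n| = 12/7.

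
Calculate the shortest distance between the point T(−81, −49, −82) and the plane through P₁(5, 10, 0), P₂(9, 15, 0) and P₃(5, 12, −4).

2√5

P₁P₂ = (4, 5, 0) and P₁P₃ = (0, 2, −4), so a normal is n = P₁P₂ × P₁P₃ = (−20, 16, 8).
Then n·(−81, −49, −82) − 60 = 120.
|n| = √(400 + 256 + 64) = 12√5, so the distance is |120|/(12√5) = 2√5.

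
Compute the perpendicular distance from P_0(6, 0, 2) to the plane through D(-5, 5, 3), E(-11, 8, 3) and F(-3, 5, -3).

2/√46

DE = (-6, 3, 0) and DF = (2, 0, -6), so a normal is n = DE × DF = (-18, -36, -6).
n = (-18, -36, -6); n·P − (-108) = -12; |n| = 6√46; distance = 12/(6√46) = 2/√46.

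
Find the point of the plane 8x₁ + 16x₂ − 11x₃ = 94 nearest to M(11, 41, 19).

(3, 25, 30)

The perpendicular from M has direction n = (8, 16, −11): r = (11, 41, 19) + μ(8, 16, −11).
Substitute into the plane: n·(M + μn) = 94 gives 535 + 441μ = 94, so μ = -1.
Foot = (11, 41, 19) + (-1)·(8, 16, −11) = (3, 25, 30).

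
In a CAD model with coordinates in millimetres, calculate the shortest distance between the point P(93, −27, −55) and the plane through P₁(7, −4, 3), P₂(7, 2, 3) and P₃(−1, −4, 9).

P₁P₂ = (0, 6, 0) and P₁P₃ = (−8, 0, 6), so a normal is n = P₁P₂ × P₁P₃ = (36, 0, 48).
d = |36·93 + 48·(-55) − 396| / √(1296 + 0 + 2304) = |312| / 60 = 26/5.

26/5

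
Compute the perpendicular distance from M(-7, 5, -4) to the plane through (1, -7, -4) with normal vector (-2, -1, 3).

2√14/7

The plane has equation n·(r − (1, -7, -4)) = 0, i.e. n·r = -7.
n = (-2, -1, 3); n·P − (-7) = 4; |n| = √14; distance = 4/√14 = 2√14/7.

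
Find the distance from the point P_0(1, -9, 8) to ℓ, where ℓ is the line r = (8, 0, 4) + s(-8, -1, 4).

√65

Direction vector d = (-8, -1, 4).
AP = (-7, -9, 4), and AP × d = (-32, -4, -65).
|AP × d|² = 5265 and |d|² = 81, so the distance is √(5265/81) = √65.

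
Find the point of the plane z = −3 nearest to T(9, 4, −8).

(9, 4, -3)

n = (0, 0, 1), |n|² = 1, and n·T − (-3) = -5.
t = -5/1 = -5, so the foot is T − t·n = (9, 4, −8) − (-5)·(0, 0, 1) = (9, 4, −3).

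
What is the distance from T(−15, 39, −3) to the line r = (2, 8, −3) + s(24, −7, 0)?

Direction vector d = (24, −7, 0).
AP = (−17, 31, 0); AP·d = -625, |AP|² = 1250, |d|² = 625.
distance² = |AP|² − (AP·d)²/|d|² = 1250 − 390625/625 = 625, so the distance is 25.

25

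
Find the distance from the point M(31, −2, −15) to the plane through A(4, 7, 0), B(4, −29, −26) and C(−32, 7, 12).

AB = (0, −36, −26) and AC = (−36, 0, 12), so a normal is n = AB × AC = (−432, 936, −1296).
n = (−432, 936, −1296); n·P − 4824 = -648; |n| = 1656; distance = 648/1656 = 9/23.

9/23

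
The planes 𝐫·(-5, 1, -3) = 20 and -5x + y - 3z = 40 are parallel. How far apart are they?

With common normal n = (-5, 1, -3) (|n| = √35), the distance is |20 − 40|/|n| = 20/√35 = 4√35/7.

4√35/7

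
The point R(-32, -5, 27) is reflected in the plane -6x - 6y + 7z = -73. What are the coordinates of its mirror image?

(16, 43, -29)

n = (-6, -6, 7), |n|² = 121, n·R − (-73) = 484, so t = 484/121 = 4.
Foot F = R − 4·n = (-8, 19, -1); the reflection is 2F − R = (16, 43, -29).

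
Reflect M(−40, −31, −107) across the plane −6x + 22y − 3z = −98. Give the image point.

(-932/23, -669/23, -2467/23)

With n = (−6, 22, −3), the signed offset is (n·M − (-98))/|n|² = -23/529 = -1/23.
M' = M − 2t·n = (−40, −31, −107) − (-2/23)·(−6, 22, −3) = (−932/23, −669/23, −2467/23).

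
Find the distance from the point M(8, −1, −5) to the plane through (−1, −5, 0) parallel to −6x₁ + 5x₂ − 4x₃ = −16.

Parallel planes share the normal n = (−6, 5, −4); since (−1, −5, 0) lies on the plane, its equation is −6x₁ + 5x₂ − 4x₃ = -19.
d = |(-6)·8 + 5·(-1) + (-4)·(-5) − (-19)| / √(36 + 25 + 16) = |-14| / √77 = 14/√77.

2√77/11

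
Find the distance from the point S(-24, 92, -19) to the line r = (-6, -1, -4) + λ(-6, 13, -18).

Direction vector d = (-6, 13, -18).
AP = (-18, 93, -15); AP·d = 1587, |AP|² = 9198, |d|² = 529.
distance² = |AP|² − (AP·d)²/|d|² = 9198 − 2518569/529 = 4437, so the distance is 3√493.

3√493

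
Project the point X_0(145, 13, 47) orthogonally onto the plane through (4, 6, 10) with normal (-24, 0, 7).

The perpendicular from X_0 has direction n = (-24, 0, 7): r = (145, 13, 47) + λ(-24, 0, 7).
Substitute into the plane: n·(X_0 + λn) = -26 gives -3151 + 625λ = -26, so λ = 5.
Foot = (145, 13, 47) + 5·(-24, 0, 7) = (25, 13, 82).

(25, 13, 82)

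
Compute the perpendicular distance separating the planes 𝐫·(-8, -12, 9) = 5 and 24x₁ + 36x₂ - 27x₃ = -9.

2/17

Divide the second equation by -3 to match normals: -8x₁ - 12x₂ + 9x₃ = 3.
Both planes have normal n = (-8, -12, 9), |n| = 17. Any point on the first plane is at distance |3 − 5|/|n| = 2/17 from the second.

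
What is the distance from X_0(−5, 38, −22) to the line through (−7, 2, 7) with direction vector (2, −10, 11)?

2√29

Direction vector d = (2, −10, 11).
AP = (2, 36, −29); AP·d = -675, |AP|² = 2141, |d|² = 225.
distance² = |AP|² − (AP·d)²/|d|² = 2141 − 455625/225 = 116, so the distance is 2√29.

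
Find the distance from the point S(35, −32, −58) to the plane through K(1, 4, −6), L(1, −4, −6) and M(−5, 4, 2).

4

KL = (0, −8, 0) and KM = (−6, 0, 8), so a normal is n = KL × KM = (−64, 0, −48).
n = (−64, 0, −48); n·P − 224 = 320; |n| = 80; distance = 320/80 = 4.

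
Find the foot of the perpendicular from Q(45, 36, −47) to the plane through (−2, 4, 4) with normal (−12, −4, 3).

(-15, 16, -32)

n = (−12, −4, 3), |n|² = 169, and n·Q − 20 = -845.
t = -845/169 = -5, so the foot is Q − t·n = (45, 36, −47) − (-5)·(−12, −4, 3) = (−15, 16, −32).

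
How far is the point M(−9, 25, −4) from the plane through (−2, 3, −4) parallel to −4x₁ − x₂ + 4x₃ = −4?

Parallel planes share the normal n = (−4, −1, 4); since (−2, 3, −4) lies on the plane, its equation is −4x₁ − x₂ + 4x₃ = -11.
Then n·(−9, 25, −4) − (−11) = 6.
|n| = √(16 + 1 + 16) = √33, so the distance is |6|/√33 = 6/√33.

2√33/11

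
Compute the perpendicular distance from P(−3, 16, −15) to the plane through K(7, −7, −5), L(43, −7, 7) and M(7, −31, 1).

11/13

KL = (36, 0, 12) and KM = (0, −24, 6), so a normal is n = KL × KM = (288, −216, −864).
n = (288, −216, −864); n·P − 7848 = 792; |n| = 936; distance = 792/936 = 11/13.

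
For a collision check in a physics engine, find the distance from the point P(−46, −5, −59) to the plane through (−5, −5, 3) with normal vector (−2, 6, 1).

20√41/41

The plane has equation n·(r − (−5, −5, 3)) = 0, i.e. n·r = -17.
Then n·(−46, −5, −59) − (−17) = 20.
|n| = √(4 + 36 + 1) = √41, so the distance is |20|/√41 = 20/√41.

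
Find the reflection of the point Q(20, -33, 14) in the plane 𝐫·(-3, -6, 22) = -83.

(26, -21, -30)

n = (-3, -6, 22), |n|² = 529, n·Q − (-83) = 529, so t = 529/529 = 1.
Foot F = Q − 1·n = (23, -27, -8); the reflection is 2F − Q = (26, -21, -30).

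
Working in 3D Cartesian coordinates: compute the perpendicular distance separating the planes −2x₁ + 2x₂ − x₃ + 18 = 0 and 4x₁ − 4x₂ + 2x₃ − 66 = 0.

5

Divide the second equation by -2 to match normals: −2x₁ + 2x₂ − x₃ = -33.
With common normal n = (−2, 2, −1) (|n| = 3), the distance is |(-18) − (-33)|/|n| = 15/3 = 5.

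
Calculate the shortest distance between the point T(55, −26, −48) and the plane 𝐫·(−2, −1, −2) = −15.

d = |(-2)·55 + (-1)·(-26) + (-2)·(-48) − (-15)| / √(4 + 1 + 4) = |27| / 3 = 9.

9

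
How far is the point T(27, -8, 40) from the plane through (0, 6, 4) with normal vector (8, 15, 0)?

The plane has equation n·(r − (0, 6, 4)) = 0, i.e. n·r = 90.
d = |8·27 + 15·(-8) − 90| / √(64 + 225 + 0) = |6| / 17 = 6/17.

6/17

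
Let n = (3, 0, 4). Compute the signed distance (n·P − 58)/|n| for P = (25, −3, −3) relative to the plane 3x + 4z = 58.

n·P − 58 = 5.
|n| = 5, so the signed distance is 5/5 = 1.

1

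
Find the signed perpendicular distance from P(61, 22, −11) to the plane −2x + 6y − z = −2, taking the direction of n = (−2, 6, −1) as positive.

23/√41

n·P − (-2) = 23.
|n| = √41, so the signed distance is 23/√41.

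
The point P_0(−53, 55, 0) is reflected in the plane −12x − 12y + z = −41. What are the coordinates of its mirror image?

(-877/17, 959/17, -2/17)

n = (−12, −12, 1), |n|² = 289, n·P_0 − (-41) = 17, so t = 17/289 = 1/17.
Foot F = P_0 − (1/17)·n = (−889/17, 947/17, −1/17); the reflection is 2F − P_0 = (−877/17, 959/17, −2/17).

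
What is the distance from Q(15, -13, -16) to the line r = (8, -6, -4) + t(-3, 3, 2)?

Direction vector d = (-3, 3, 2).
AP = (7, -7, -12), and AP × d = (22, 22, 0).
|AP × d|² = 968 and |d|² = 22, so the distance is √(968/22) = √44 = 2√11.

2√11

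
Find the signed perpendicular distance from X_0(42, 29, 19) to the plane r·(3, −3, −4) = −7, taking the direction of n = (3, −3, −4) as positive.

n·X_0 − (-7) = -30.
|n| = √34, so the signed distance is -15√34/17.

-15√34/17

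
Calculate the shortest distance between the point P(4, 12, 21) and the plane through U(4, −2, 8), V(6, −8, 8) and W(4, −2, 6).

14/√10

UV = (2, −6, 0) and UW = (0, 0, −2), so a normal is n = UV × UW = (12, 4, 0).
Then n·(4, 12, 21) − 40 = 56.
|n| = √(144 + 16 + 0) = 4√10, so the distance is |56|/(4√10) = 7√10/5.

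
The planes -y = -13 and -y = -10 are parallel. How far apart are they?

With common normal n = (0, -1, 0) (|n| = 1), the distance is |(-13) − (-10)|/|n| = 3/1 = 3.

3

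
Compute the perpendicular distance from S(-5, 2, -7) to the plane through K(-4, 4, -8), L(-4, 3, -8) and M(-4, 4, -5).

1

KL = (0, -1, 0) and KM = (0, 0, 3), so a normal is n = KL × KM = (-3, 0, 0).
Then n·(-5, 2, -7) - 12 = 3.
|n| = √(9 + 0 + 0) = 3, so the distance is |3|/3 = 1.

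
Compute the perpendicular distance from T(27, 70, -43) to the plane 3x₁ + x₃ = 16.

Normal vector n = (3, 0, 1), and n·(27, 70, -43) - 16 = 22.
|n| = √(9 + 0 + 1) = √10, so the distance is |22|/√10 = 22/√10.

11√10/5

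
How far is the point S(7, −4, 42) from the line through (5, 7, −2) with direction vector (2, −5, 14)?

6

Direction vector d = (2, −5, 14).
AP = (2, −11, 44); AP·d = 675, |AP|² = 2061, |d|² = 225.
distance² = |AP|² − (AP·d)²/|d|² = 2061 − 455625/225 = 36, so the distance is 6.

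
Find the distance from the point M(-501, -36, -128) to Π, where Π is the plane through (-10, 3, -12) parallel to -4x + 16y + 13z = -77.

8

Parallel planes share the normal n = (-4, 16, 13); since (-10, 3, -12) lies on the plane, its equation is -4x + 16y + 13z = -68.
Then n·(-501, -36, -128) - (-68) = -168.
|n| = √(16 + 256 + 169) = 21, so the distance is |-168|/21 = 8.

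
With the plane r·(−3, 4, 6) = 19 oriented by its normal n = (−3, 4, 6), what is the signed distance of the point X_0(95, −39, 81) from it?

26√61/61

n·X_0 − 19 = 26.
|n| = √61, so the signed distance is 26√61/61.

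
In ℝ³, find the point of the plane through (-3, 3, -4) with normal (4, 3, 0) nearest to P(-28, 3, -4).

The perpendicular from P has direction n = (4, 3, 0): r = (-28, 3, -4) + λ(4, 3, 0).
Substitute into the plane: n·(P + λn) = -3 gives -103 + 25λ = -3, so λ = 4.
Foot = (-28, 3, -4) + 4·(4, 3, 0) = (-12, 15, -4).

(-12, 15, -4)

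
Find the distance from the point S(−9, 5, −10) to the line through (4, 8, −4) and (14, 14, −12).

A direction vector is d = (10, 6, −8).
AP = (−13, −3, −6), and AP × d = (60, −164, −48).
|AP × d|² = 32800 and |d|² = 200, so the distance is √(32800/200) = √164 = 2√41.

2√41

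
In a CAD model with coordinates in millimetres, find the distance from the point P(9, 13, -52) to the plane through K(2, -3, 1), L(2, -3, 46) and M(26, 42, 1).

23/17

KL = (0, 0, 45) and KM = (24, 45, 0), so a normal is n = KL × KM = (-2025, 1080, 0).
d = |(-2025)·9 + 1080·13 − (-7290)| / √(4100625 + 1166400 + 0) = |3105| / 2295 = 23/17.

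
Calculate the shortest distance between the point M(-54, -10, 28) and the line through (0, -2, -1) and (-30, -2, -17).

A direction vector is d = (-30, 0, -16).
AP = (-54, -8, 29); AP·d = 1156, |AP|² = 3821, |d|² = 1156.
distance² = |AP|² − (AP·d)²/|d|² = 3821 − 1336336/1156 = 2665, so the distance is √2665.

√2665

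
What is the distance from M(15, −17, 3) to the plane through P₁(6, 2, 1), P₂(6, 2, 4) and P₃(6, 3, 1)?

9

P₁P₂ = (0, 0, 3) and P₁P₃ = (0, 1, 0), so a normal is n = P₁P₂ × P₁P₃ = (−3, 0, 0).
d = |(-3)·15 − (-18)| / √(9 + 0 + 0) = |-27| / 3 = 9.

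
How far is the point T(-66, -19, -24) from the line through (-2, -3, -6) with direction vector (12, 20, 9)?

Direction vector d = (12, 20, 9).
AP = (-64, -16, -18); AP·d = -1250, |AP|² = 4676, |d|² = 625.
distance² = |AP|² − (AP·d)²/|d|² = 4676 − 1562500/625 = 2176, so the distance is 8√34.

8√34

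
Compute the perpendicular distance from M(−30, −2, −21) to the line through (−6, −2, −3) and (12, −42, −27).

30

A direction vector is d = (18, −40, −24).
AP = (−24, 0, −18), and AP × d = (−720, −900, 960).
|AP × d|² = 2250000 and |d|² = 2500, so the distance is √(2250000/2500) = √900 = 30.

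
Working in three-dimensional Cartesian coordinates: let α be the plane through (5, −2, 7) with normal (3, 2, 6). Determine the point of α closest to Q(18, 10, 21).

n = (3, 2, 6), |n|² = 49, and n·Q − 53 = 147.
t = 147/49 = 3, so the foot is Q − t·n = (18, 10, 21) − 3·(3, 2, 6) = (9, 4, 3).

(9, 4, 3)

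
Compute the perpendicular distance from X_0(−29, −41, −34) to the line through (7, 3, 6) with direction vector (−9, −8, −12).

Direction vector d = (−9, −8, −12).
AP = (−36, −44, −40); AP·d = 1156, |AP|² = 4832, |d|² = 289.
distance² = |AP|² − (AP·d)²/|d|² = 4832 − 1336336/289 = 208, so the distance is 4√13.

4√13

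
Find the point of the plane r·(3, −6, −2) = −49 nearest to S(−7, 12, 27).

The perpendicular from S has direction n = (3, −6, −2): r = (−7, 12, 27) + λ(3, −6, −2).
Substitute into the plane: n·(S + λn) = -49 gives -147 + 49λ = -49, so λ = 2.
Foot = (−7, 12, 27) + 2·(3, −6, −2) = (−1, 0, 23).

(-1, 0, 23)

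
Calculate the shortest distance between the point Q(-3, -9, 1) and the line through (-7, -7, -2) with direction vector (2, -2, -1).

Direction vector d = (2, -2, -1).
AP = (4, -2, 3), and AP × d = (8, 10, -4).
|AP × d|² = 180 and |d|² = 9, so the distance is √(180/9) = √20 = 2√5.

2√5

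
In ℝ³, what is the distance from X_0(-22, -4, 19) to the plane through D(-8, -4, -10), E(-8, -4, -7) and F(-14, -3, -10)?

DE = (0, 0, 3) and DF = (-6, 1, 0), so a normal is n = DE × DF = (-3, -18, 0).
Then n·(-22, -4, 19) - 96 = 42.
|n| = √(9 + 324 + 0) = 3√37, so the distance is |42|/(3√37) = 14/√37.

14/√37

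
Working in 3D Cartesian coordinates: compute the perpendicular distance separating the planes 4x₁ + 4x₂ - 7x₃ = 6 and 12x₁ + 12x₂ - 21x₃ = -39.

Divide the second equation by 3 to match normals: 4x₁ + 4x₂ - 7x₃ = -13.
Both planes have normal n = (4, 4, -7), |n| = 9. Any point on the first plane is at distance |(-13) − 6|/|n| = 19/9 from the second.

19/9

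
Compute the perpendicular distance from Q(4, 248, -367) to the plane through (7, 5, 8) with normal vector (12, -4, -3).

The plane has equation n·(r − (7, 5, 8)) = 0, i.e. n·r = 40.
Then n·(4, 248, -367) - 40 = 117.
|n| = √(144 + 16 + 9) = 13, so the distance is |117|/13 = 9.

9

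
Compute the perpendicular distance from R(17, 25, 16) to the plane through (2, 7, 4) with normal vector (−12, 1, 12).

The plane has equation n·(r − (2, 7, 4)) = 0, i.e. n·r = 31.
Then n·(17, 25, 16) − 31 = −18.
|n| = √(144 + 1 + 144) = 17, so the distance is |-18|/17 = 18/17.

18/17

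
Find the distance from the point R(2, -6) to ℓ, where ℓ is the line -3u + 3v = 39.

21√2/2

The normal to the line is n = (-3, 3) with |n| = 3√2.
|n·R − 39| = |-24 − 39| = 63, so the distance is 63/(3√2) = 21/√2.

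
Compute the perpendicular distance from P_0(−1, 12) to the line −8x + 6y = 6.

37/5

d = |(-8)·(-1) + 6·12 − 6| / √(64 + 36) = |74|/10 = 37/5.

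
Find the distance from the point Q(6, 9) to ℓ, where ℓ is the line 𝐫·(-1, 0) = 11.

The normal to the line is n = (-1, 0) with |n| = 1.
|n·Q − 11| = |-6 − 11| = 17, so the distance is 17/1 = 17.

17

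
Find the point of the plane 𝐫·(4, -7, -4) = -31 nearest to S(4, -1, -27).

(-4, 13, -19)

The perpendicular from S has direction n = (4, -7, -4): r = (4, -1, -27) + t(4, -7, -4).
Substitute into the plane: n·(S + tn) = -31 gives 131 + 81t = -31, so t = -2.
Foot = (4, -1, -27) + (-2)·(4, -7, -4) = (-4, 13, -19).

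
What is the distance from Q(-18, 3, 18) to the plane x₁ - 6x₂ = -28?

8/√37

d = |1·(-18) + (-6)·3 − (-28)| / √(1 + 36 + 0) = |-8| / √37 = 8/√37.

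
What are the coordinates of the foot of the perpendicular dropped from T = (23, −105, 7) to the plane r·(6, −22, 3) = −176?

(-7, 5, -8)

n = (6, −22, 3), |n|² = 529, and n·T − (-176) = 2645.
t = 2645/529 = 5, so the foot is T − t·n = (23, −105, 7) − 5·(6, −22, 3) = (−7, 5, −8).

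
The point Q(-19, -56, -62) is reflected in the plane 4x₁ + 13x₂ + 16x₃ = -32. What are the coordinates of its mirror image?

(13, 48, 66)

With n = (4, 13, 16), the signed offset is (n·Q − (-32))/|n|² = -1764/441 = -4.
Q' = Q − 2t·n = (-19, -56, -62) − (-8)·(4, 13, 16) = (13, 48, 66).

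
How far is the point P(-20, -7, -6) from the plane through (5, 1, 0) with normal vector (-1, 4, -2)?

The plane has equation n·(r − (5, 1, 0)) = 0, i.e. n·r = -1.
Then n·(-20, -7, -6) - (-1) = 5.
|n| = √(1 + 16 + 4) = √21, so the distance is |5|/√21 = 5/√21.

5√21/21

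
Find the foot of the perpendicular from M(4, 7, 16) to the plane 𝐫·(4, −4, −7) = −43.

The perpendicular from M has direction n = (4, −4, −7): r = (4, 7, 16) + λ(4, −4, −7).
Substitute into the plane: n·(M + λn) = -43 gives -124 + 81λ = -43, so λ = 1.
Foot = (4, 7, 16) + 1·(4, −4, −7) = (8, 3, 9).

(8, 3, 9)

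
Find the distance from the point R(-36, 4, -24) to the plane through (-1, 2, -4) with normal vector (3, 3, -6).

7/√6

The plane has equation n·(r − (-1, 2, -4)) = 0, i.e. n·r = 27.
d = |3·(-36) + 3·4 + (-6)·(-24) − 27| / √(9 + 9 + 36) = |21| / (3√6) = 7/√6.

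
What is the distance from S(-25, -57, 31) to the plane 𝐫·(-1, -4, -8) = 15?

10/9

n = (-1, -4, -8); n·P − 15 = -10; |n| = 9; distance = 10/9.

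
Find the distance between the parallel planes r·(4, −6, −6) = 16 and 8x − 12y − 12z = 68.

Divide the second equation by 2 to match normals: 4x − 6y − 6z = 34.
Both planes have normal n = (4, −6, −6), |n| = 2√22. Any point on the first plane is at distance |34 − 16|/|n| = 18/(2√22) = 9√22/22 from the second.

9/√22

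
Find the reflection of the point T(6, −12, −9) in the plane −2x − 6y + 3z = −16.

n = (−2, −6, 3), |n|² = 49, n·T − (-16) = 49, so t = 49/49 = 1.
Foot F = T − 1·n = (8, −6, −12); the reflection is 2F − T = (10, 0, −15).

(10, 0, -15)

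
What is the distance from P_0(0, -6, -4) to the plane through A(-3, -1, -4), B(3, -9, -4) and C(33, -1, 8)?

3/13

AB = (6, -8, 0) and AC = (36, 0, 12), so a normal is n = AB × AC = (-96, -72, 288).
n = (-96, -72, 288); n·P − (-792) = 72; |n| = 312; distance = 72/312 = 3/13.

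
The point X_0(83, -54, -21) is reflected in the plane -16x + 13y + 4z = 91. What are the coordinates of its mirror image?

(-77, 76, 19)

With n = (-16, 13, 4), the signed offset is (n·X_0 − 91)/|n|² = -2205/441 = -5.
X_0' = X_0 − 2t·n = (83, -54, -21) − (-10)·(-16, 13, 4) = (-77, 76, 19).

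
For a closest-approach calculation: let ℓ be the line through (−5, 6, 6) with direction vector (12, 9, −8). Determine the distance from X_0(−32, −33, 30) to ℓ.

Direction vector d = (12, 9, −8).
AP = (−27, −39, 24); AP·d = -867, |AP|² = 2826, |d|² = 289.
distance² = |AP|² − (AP·d)²/|d|² = 2826 − 751689/289 = 225, so the distance is 15.

15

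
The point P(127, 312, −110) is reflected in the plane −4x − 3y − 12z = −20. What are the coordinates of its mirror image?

(1587/13, 4008/13, -1622/13)

With n = (−4, −3, −12), the signed offset is (n·P − (-20))/|n|² = -104/169 = -8/13.
P' = P − 2t·n = (127, 312, −110) − (-16/13)·(−4, −3, −12) = (1587/13, 4008/13, −1622/13).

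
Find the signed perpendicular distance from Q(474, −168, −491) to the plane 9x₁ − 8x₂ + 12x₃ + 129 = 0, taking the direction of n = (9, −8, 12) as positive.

n·Q − (-129) = -153.
|n| = 17, so the signed distance is -153/17 = -9.

-9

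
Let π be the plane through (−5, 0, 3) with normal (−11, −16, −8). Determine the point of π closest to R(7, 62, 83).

(-37, -2, 51)

The perpendicular from R has direction n = (−11, −16, −8): r = (7, 62, 83) + μ(−11, −16, −8).
Substitute into the plane: n·(R + μn) = 31 gives -1733 + 441μ = 31, so μ = 4.
Foot = (7, 62, 83) + 4·(−11, −16, −8) = (−37, −2, 51).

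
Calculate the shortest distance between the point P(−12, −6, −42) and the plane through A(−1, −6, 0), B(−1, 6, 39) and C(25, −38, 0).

AB = (0, 12, 39) and AC = (26, −32, 0), so a normal is n = AB × AC = (1248, 1014, −312).
d = |1248·(-12) + 1014·(-6) + (-312)·(-42) − (-7332)| / √(1557504 + 1028196 + 97344) = |-624| / 1638 = 8/21.

8/21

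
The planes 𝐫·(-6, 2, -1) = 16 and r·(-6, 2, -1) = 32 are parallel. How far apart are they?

With common normal n = (-6, 2, -1) (|n| = √41), the distance is |16 − 32|/|n| = 16/√41.

16/√41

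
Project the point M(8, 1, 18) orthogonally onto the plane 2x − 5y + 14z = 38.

n = (2, −5, 14), |n|² = 225, and n·M − 38 = 225.
t = 225/225 = 1, so the foot is M − t·n = (8, 1, 18) − 1·(2, −5, 14) = (6, 6, 4).

(6, 6, 4)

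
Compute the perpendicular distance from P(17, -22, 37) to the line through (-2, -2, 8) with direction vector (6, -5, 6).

Direction vector d = (6, -5, 6).
AP = (19, -20, 29); AP·d = 388, |AP|² = 1602, |d|² = 97.
distance² = |AP|² − (AP·d)²/|d|² = 1602 − 150544/97 = 50, so the distance is 5√2.

5√2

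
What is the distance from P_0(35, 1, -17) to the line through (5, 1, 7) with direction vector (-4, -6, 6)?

Direction vector d = (-4, -6, 6).
AP = (30, 0, -24); AP·d = -264, |AP|² = 1476, |d|² = 88.
distance² = |AP|² − (AP·d)²/|d|² = 1476 − 69696/88 = 684, so the distance is 6√19.

6√19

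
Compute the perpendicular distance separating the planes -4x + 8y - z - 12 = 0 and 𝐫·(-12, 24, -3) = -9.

5/3

Divide the second equation by 3 to match normals: -4x + 8y - z = -3.
With common normal n = (-4, 8, -1) (|n| = 9), the distance is |12 − (-3)|/|n| = 15/9 = 5/3.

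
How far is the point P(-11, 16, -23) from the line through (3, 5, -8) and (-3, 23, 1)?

√493

A direction vector is d = (-6, 18, 9).
AP = (-14, 11, -15), and AP × d = (369, 216, -186).
|AP × d|² = 217413 and |d|² = 441, so the distance is √(217413/441) = √493.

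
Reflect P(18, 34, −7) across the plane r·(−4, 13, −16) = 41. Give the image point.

(26, 8, 25)

n = (−4, 13, −16), |n|² = 441, n·P − 41 = 441, so t = 441/441 = 1.
Foot F = P − 1·n = (22, 21, 9); the reflection is 2F − P = (26, 8, 25).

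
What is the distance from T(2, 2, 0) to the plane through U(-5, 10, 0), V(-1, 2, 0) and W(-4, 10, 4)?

UV = (4, -8, 0) and UW = (1, 0, 4), so a normal is n = UV × UW = (-32, -16, 8).
Then n·(2, 2, 0) - 0 = -96.
|n| = √(1024 + 256 + 64) = 8√21, so the distance is |-96|/(8√21) = 4√21/7.

4√21/7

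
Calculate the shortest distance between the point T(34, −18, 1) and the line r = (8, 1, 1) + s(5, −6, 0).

Direction vector d = (5, −6, 0).
AP = (26, −19, 0); AP·d = 244, |AP|² = 1037, |d|² = 61.
distance² = |AP|² − (AP·d)²/|d|² = 1037 − 59536/61 = 61, so the distance is √61.

√61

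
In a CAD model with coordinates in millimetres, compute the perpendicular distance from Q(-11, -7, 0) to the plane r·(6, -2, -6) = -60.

d = |6·(-11) + (-2)·(-7) + (-6)·0 − (-60)| / √(36 + 4 + 36) = |8| / (2√19) = 4/√19.

4√19/19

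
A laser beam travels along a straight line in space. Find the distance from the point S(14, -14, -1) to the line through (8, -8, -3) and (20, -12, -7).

A direction vector is d = (12, -4, -4).
AP = (6, -6, 2); AP·d = 88, |AP|² = 76, |d|² = 176.
distance² = |AP|² − (AP·d)²/|d|² = 76 − 7744/176 = 32, so the distance is 4√2.

4√2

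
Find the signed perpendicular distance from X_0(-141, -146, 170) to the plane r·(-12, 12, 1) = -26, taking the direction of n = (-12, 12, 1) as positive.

n·X_0 − (-26) = 136.
|n| = 17, so the signed distance is 136/17 = 8.

8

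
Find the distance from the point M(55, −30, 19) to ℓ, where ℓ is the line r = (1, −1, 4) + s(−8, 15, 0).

Direction vector d = (−8, 15, 0).
AP = (54, −29, 15), and AP × d = (−225, −120, 578).
|AP × d|² = 399109 and |d|² = 289, so the distance is √(399109/289) = √1381.

√1381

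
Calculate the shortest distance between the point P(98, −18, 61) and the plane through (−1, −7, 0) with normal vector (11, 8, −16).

25/21

The plane has equation n·(r − (−1, −7, 0)) = 0, i.e. n·r = -67.
Then n·(98, −18, 61) − (−67) = 25.
|n| = √(121 + 64 + 256) = 21, so the distance is |25|/21 = 25/21.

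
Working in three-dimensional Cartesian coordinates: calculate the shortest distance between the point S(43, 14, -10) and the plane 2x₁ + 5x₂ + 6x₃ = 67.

n = (2, 5, 6); n·P − 67 = 29; |n| = √65; distance = 29/√65.

29/√65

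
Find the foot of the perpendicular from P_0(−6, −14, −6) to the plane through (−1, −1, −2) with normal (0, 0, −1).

(-6, -14, -2)

The perpendicular from P_0 has direction n = (0, 0, −1): r = (−6, −14, −6) + μ(0, 0, −1).
Substitute into the plane: n·(P_0 + μn) = 2 gives 6 + 1μ = 2, so μ = -4.
Foot = (−6, −14, −6) + (-4)·(0, 0, −1) = (−6, −14, −2).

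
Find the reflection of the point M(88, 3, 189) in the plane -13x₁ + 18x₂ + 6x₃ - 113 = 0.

n = (-13, 18, 6), |n|² = 529, n·M − 113 = -69, so t = -69/529 = -3/23.
Foot F = M − (-3/23)·n = (1985/23, 123/23, 4365/23); the reflection is 2F − M = (1946/23, 177/23, 4383/23).

(1946/23, 177/23, 4383/23)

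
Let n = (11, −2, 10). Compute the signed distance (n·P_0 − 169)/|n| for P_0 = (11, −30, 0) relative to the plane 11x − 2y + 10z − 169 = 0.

4/5

n·P_0 − 169 = 12.
|n| = 15, so the signed distance is 12/15 = 4/5.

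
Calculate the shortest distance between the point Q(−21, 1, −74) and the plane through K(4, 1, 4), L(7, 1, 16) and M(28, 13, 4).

KL = (3, 0, 12) and KM = (24, 12, 0), so a normal is n = KL × KM = (−144, 288, 36).
d = |(-144)·(-21) + 288·1 + 36·(-74) − (-144)| / √(20736 + 82944 + 1296) = |792| / 324 = 22/9.

22/9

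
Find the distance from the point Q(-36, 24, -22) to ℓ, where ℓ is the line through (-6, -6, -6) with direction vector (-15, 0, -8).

Direction vector d = (-15, 0, -8).
AP = (-30, 30, -16), and AP × d = (-240, 0, 450).
|AP × d|² = 260100 and |d|² = 289, so the distance is √(260100/289) = √900 = 30.

30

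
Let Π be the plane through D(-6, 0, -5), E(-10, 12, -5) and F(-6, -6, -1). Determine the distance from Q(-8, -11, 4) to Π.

1

DE = (-4, 12, 0) and DF = (0, -6, 4), so a normal is n = DE × DF = (48, 16, 24).
Then n·(-8, -11, 4) - (-408) = -56.
|n| = √(2304 + 256 + 576) = 56, so the distance is |-56|/56 = 1.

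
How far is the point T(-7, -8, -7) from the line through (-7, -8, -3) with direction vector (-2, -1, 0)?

Direction vector d = (-2, -1, 0).
AP = (0, 0, -4), and AP × d = (-4, 8, 0).
|AP × d|² = 80 and |d|² = 5, so the distance is √(80/5) = √16 = 4.

4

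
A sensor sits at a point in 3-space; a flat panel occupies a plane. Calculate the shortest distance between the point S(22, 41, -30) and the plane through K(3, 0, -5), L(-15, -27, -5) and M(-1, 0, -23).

KL = (-18, -27, 0) and KM = (-4, 0, -18), so a normal is n = KL × KM = (486, -324, -108).
d = |486·22 + (-324)·41 + (-108)·(-30) − 1998| / √(236196 + 104976 + 11664) = |-1350| / 594 = 25/11.

25/11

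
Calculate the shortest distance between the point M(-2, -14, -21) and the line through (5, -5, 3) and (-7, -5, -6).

3√34

A direction vector is d = (-12, 0, -9).
AP = (-7, -9, -24), and AP × d = (81, 225, -108).
|AP × d|² = 68850 and |d|² = 225, so the distance is √(68850/225) = √306 = 3√34.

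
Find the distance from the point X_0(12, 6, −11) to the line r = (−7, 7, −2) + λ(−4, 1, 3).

3√3

Direction vector d = (−4, 1, 3).
AP = (19, −1, −9), and AP × d = (6, −21, 15).
|AP × d|² = 702 and |d|² = 26, so the distance is √(702/26) = √27 = 3√3.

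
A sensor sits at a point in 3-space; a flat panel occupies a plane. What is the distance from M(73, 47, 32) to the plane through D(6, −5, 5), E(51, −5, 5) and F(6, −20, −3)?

11/17

DE = (45, 0, 0) and DF = (0, −15, −8), so a normal is n = DE × DF = (0, 360, −675).
n = (0, 360, −675); n·P − (-5175) = 495; |n| = 765; distance = 495/765 = 11/17.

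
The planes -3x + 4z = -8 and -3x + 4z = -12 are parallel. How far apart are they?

Both planes have normal n = (-3, 0, 4), |n| = 5. Any point on the first plane is at distance |(-12) − (-8)|/|n| = 4/5 from the second.

4/5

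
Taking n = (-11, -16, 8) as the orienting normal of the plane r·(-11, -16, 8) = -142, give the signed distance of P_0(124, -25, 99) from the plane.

-10/7

n·P_0 − (-142) = -30.
|n| = 21, so the signed distance is -30/21 = -10/7.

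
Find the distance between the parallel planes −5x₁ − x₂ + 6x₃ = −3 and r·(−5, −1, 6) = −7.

With common normal n = (−5, −1, 6) (|n| = √62), the distance is |(-3) − (-7)|/|n| = 4/√62 = 2√62/31.

2√62/31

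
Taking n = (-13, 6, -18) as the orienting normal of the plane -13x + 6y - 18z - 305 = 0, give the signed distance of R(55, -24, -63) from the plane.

n·R − 305 = -30.
|n| = 23, so the signed distance is -30/23.

-30/23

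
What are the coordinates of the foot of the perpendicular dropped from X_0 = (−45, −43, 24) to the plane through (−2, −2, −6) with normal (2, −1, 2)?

(-145/3, -124/3, 62/3)

n = (2, −1, 2), |n|² = 9, and n·X_0 − (-14) = 15.
t = 15/9 = 5/3, so the foot is X_0 − t·n = (−45, −43, 24) − (5/3)·(2, −1, 2) = (−145/3, −124/3, 62/3).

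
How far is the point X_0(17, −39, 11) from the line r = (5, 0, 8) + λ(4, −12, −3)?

Direction vector d = (4, −12, −3).
AP = (12, −39, 3), and AP × d = (153, 48, 12).
|AP × d|² = 25857 and |d|² = 169, so the distance is √(25857/169) = √153 = 3√17.

3√17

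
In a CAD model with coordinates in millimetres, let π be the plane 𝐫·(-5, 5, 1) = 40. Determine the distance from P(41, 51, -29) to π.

19√51/51

n = (-5, 5, 1); n·P − 40 = -19; |n| = √51; distance = 19/√51.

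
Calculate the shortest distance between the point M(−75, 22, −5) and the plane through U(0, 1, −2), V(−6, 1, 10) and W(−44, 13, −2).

UV = (−6, 0, 12) and UW = (−44, 12, 0), so a normal is n = UV × UW = (−144, −528, −72).
Then n·(−75, 22, −5) − (−384) = −72.
|n| = √(20736 + 278784 + 5184) = 552, so the distance is |-72|/552 = 3/23.

3/23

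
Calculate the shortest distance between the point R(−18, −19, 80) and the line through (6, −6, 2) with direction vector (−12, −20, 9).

3√481

Direction vector d = (−12, −20, 9).
AP = (−24, −13, 78), and AP × d = (1443, −720, 324).
|AP × d|² = 2705625 and |d|² = 625, so the distance is √(2705625/625) = √4329 = 3√481.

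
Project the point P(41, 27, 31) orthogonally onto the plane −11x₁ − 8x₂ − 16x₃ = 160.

(8, 3, -17)

The perpendicular from P has direction n = (−11, −8, −16): r = (41, 27, 31) + t(−11, −8, −16).
Substitute into the plane: n·(P + tn) = 160 gives -1163 + 441t = 160, so t = 3.
Foot = (41, 27, 31) + 3·(−11, −8, −16) = (8, 3, −17).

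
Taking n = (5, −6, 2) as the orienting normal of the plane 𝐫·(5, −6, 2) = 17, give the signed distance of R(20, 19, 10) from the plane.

-11/√65

n·R − 17 = -11.
|n| = √65, so the signed distance is -11/√65.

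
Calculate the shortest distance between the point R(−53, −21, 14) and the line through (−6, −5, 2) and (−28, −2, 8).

√493

A direction vector is d = (−22, 3, 6).
AP = (−47, −16, 12), and AP × d = (−132, 18, −493).
|AP × d|² = 260797 and |d|² = 529, so the distance is √(260797/529) = √493.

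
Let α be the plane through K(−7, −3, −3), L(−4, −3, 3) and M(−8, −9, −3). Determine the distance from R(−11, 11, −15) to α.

2/√46

KL = (3, 0, 6) and KM = (−1, −6, 0), so a normal is n = KL × KM = (36, −6, −18).
Then n·(−11, 11, −15) − (−180) = −12.
|n| = √(1296 + 36 + 324) = 6√46, so the distance is |-12|/(6√46) = 2/√46.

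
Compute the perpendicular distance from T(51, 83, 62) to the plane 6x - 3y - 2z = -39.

4

Normal vector n = (6, -3, -2), and n·(51, 83, 62) - (-39) = -28.
|n| = √(36 + 9 + 4) = 7, so the distance is |-28|/7 = 4.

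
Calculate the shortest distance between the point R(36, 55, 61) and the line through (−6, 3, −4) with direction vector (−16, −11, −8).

√1637

Direction vector d = (−16, −11, −8).
AP = (42, 52, 65); AP·d = -1764, |AP|² = 8693, |d|² = 441.
distance² = |AP|² − (AP·d)²/|d|² = 8693 − 3111696/441 = 1637, so the distance is √1637.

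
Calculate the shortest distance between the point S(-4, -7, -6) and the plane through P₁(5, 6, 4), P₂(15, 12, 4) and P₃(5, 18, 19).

√2/5

P₁P₂ = (10, 6, 0) and P₁P₃ = (0, 12, 15), so a normal is n = P₁P₂ × P₁P₃ = (90, -150, 120).
Then n·(-4, -7, -6) - 30 = -60.
|n| = √(8100 + 22500 + 14400) = 150√2, so the distance is |-60|/(150√2) = √2/5.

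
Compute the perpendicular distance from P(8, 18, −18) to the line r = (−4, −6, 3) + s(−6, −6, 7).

6√2

Direction vector d = (−6, −6, 7).
AP = (12, 24, −21), and AP × d = (42, 42, 72).
|AP × d|² = 8712 and |d|² = 121, so the distance is √(8712/121) = √72 = 6√2.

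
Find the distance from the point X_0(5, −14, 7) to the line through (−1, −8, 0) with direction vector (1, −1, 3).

Direction vector d = (1, −1, 3).
AP = (6, −6, 7); AP·d = 33, |AP|² = 121, |d|² = 11.
distance² = |AP|² − (AP·d)²/|d|² = 121 − 1089/11 = 22, so the distance is √22.

√22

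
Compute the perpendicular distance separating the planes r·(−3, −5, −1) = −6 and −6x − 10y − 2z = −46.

17√35/35

Divide the second equation by 2 to match normals: −3x − 5y − z = -23.
Both planes have normal n = (−3, −5, −1), |n| = √35. Any point on the first plane is at distance |(-23) − (-6)|/|n| = 17/√35 from the second.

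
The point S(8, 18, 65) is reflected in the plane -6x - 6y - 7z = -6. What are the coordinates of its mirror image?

(-52, -42, -5)

With n = (-6, -6, -7), the signed offset is (n·S − (-6))/|n|² = -605/121 = -5.
S' = S − 2t·n = (8, 18, 65) − (-10)·(-6, -6, -7) = (-52, -42, -5).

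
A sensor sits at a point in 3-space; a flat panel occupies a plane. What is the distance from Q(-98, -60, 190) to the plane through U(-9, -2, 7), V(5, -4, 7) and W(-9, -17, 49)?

UV = (14, -2, 0) and UW = (0, -15, 42), so a normal is n = UV × UW = (-84, -588, -210).
d = |(-84)·(-98) + (-588)·(-60) + (-210)·190 − 462| / √(7056 + 345744 + 44100) = |3150| / 630 = 5.

5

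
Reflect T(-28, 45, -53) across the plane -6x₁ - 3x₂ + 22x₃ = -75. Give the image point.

With n = (-6, -3, 22), the signed offset is (n·T − (-75))/|n|² = -1058/529 = -2.
T' = T − 2t·n = (-28, 45, -53) − (-4)·(-6, -3, 22) = (-52, 33, 35).

(-52, 33, 35)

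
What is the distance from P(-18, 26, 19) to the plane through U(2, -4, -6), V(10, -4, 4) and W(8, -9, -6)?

20√77/77

UV = (8, 0, 10) and UW = (6, -5, 0), so a normal is n = UV × UW = (50, 60, -40).
Then n·(-18, 26, 19) - 100 = -200.
|n| = √(2500 + 3600 + 1600) = 10√77, so the distance is |-200|/(10√77) = 20√77/77.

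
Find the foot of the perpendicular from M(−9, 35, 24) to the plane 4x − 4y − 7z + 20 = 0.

(7, 19, -4)

n = (4, −4, −7), |n|² = 81, and n·M − (-20) = -324.
t = -324/81 = -4, so the foot is M − t·n = (−9, 35, 24) − (-4)·(4, −4, −7) = (7, 19, −4).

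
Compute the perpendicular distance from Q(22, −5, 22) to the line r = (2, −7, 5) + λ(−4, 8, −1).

6√17

Direction vector d = (−4, 8, −1).
AP = (20, 2, 17), and AP × d = (−138, −48, 168).
|AP × d|² = 49572 and |d|² = 81, so the distance is √(49572/81) = √612 = 6√17.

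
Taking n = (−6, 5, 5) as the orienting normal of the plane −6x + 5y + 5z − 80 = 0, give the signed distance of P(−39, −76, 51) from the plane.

29√86/86

n·P − 80 = 29.
|n| = √86, so the signed distance is 29√86/86.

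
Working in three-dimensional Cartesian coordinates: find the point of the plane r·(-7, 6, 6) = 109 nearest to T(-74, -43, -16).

The perpendicular from T has direction n = (-7, 6, 6): r = (-74, -43, -16) + μ(-7, 6, 6).
Substitute into the plane: n·(T + μn) = 109 gives 164 + 121μ = 109, so μ = -5/11.
Foot = (-74, -43, -16) + (-5/11)·(-7, 6, 6) = (-779/11, -503/11, -206/11).

(-779/11, -503/11, -206/11)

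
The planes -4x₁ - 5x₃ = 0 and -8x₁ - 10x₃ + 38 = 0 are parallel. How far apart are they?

Divide the second equation by 2 to match normals: -4x₁ - 5x₃ = -19.
With common normal n = (-4, 0, -5) (|n| = √41), the distance is |0 − (-19)|/|n| = 19/√41.

19/√41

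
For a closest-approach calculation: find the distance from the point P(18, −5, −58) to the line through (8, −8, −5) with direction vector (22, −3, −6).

√2389

Direction vector d = (22, −3, −6).
AP = (10, 3, −53); AP·d = 529, |AP|² = 2918, |d|² = 529.
distance² = |AP|² − (AP·d)²/|d|² = 2918 − 279841/529 = 2389, so the distance is √2389.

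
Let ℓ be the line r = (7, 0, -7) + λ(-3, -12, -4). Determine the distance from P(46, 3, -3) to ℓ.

Direction vector d = (-3, -12, -4).
AP = (39, 3, 4); AP·d = -169, |AP|² = 1546, |d|² = 169.
distance² = |AP|² − (AP·d)²/|d|² = 1546 − 28561/169 = 1377, so the distance is 9√17.

9√17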